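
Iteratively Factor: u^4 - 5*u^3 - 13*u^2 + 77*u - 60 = (u - 1)*(u^3 - 4*u^2 - 17*u + 60) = (u - 3)*(u - 1)*(u^2 - u - 20) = (u - 3)*(u - 1)*(u + 4)*(u - 5)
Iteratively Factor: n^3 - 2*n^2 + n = (n - 1)*(n^2 - n) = n*(n - 1)*(n - 1)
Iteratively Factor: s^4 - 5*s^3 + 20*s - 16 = (s - 1)*(s^3 - 4*s^2 - 4*s + 16) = (s - 1)*(s + 2)*(s^2 - 6*s + 8) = (s - 4)*(s - 1)*(s + 2)*(s - 2)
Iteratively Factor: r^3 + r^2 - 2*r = (r)*(r^2 + r - 2) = r*(r + 2)*(r - 1)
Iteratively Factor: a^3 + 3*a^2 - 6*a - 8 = (a - 2)*(a^2 + 5*a + 4) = (a - 2)*(a + 4)*(a + 1)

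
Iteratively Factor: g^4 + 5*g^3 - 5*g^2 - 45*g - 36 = (g + 4)*(g^3 + g^2 - 9*g - 9) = (g - 3)*(g + 4)*(g^2 + 4*g + 3) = (g - 3)*(g + 3)*(g + 4)*(g + 1)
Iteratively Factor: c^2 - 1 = (c + 1)*(c - 1)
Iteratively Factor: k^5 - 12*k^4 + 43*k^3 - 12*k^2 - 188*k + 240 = (k + 2)*(k^4 - 14*k^3 + 71*k^2 - 154*k + 120) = (k - 3)*(k + 2)*(k^3 - 11*k^2 + 38*k - 40) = (k - 5)*(k - 3)*(k + 2)*(k^2 - 6*k + 8) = (k - 5)*(k - 4)*(k - 3)*(k + 2)*(k - 2)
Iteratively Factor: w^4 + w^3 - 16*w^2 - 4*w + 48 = (w + 2)*(w^3 - w^2 - 14*w + 24) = (w + 2)*(w + 4)*(w^2 - 5*w + 6) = (w - 3)*(w + 2)*(w + 4)*(w - 2)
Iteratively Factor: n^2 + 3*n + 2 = (n + 1)*(n + 2)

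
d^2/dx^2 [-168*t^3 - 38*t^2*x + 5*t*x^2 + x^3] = 10*t + 6*x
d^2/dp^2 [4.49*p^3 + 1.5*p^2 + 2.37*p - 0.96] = 26.94*p + 3.0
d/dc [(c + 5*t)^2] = 2*c + 10*t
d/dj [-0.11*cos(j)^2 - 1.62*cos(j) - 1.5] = (0.22*cos(j) + 1.62)*sin(j)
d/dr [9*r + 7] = 9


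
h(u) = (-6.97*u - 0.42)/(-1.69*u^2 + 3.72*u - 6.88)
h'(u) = (-6.97*u - 0.42)*(3.38*u - 3.72)/(-1.69*u^2 + 3.72*u - 6.88)^2 - 6.97/(-1.69*u^2 + 3.72*u - 6.88)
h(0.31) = 0.44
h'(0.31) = 1.38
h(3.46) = 1.72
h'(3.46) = -0.48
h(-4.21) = -0.55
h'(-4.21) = -0.06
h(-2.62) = -0.63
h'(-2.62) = -0.03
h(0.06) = 0.13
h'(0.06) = 1.11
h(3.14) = 1.88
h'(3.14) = -0.51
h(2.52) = 2.18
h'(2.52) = -0.43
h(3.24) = 1.83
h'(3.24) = -0.50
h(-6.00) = -0.46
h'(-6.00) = -0.05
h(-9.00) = -0.35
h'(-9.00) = -0.03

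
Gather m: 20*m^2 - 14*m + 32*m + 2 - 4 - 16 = 20*m^2 + 18*m - 18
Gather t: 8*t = 8*t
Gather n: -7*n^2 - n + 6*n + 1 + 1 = -7*n^2 + 5*n + 2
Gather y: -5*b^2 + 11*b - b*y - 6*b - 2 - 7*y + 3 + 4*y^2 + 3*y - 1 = -5*b^2 + 5*b + 4*y^2 + y*(-b - 4)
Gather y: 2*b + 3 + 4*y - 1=2*b + 4*y + 2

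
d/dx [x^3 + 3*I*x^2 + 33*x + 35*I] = 3*x^2 + 6*I*x + 33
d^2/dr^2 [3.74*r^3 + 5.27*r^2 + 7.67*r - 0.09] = 22.44*r + 10.54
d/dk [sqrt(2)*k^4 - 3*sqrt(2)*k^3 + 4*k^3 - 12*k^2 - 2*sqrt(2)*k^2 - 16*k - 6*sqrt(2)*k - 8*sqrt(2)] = 4*sqrt(2)*k^3 - 9*sqrt(2)*k^2 + 12*k^2 - 24*k - 4*sqrt(2)*k - 16 - 6*sqrt(2)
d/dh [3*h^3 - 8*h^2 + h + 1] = 9*h^2 - 16*h + 1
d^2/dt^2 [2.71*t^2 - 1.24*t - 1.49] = 5.42000000000000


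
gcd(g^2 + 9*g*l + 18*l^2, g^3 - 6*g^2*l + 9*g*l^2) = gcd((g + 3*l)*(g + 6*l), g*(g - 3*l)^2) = 1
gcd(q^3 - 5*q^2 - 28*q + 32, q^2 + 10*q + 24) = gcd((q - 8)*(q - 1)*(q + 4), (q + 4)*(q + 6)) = q + 4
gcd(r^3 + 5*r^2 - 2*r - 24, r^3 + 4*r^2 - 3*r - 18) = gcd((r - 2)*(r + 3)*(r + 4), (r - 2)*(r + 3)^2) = r^2 + r - 6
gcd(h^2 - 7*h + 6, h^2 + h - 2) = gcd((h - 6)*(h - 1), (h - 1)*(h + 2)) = h - 1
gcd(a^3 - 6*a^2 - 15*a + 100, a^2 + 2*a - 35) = a - 5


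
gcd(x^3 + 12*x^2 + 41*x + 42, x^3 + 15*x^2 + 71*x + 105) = x^2 + 10*x + 21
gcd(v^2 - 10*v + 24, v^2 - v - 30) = v - 6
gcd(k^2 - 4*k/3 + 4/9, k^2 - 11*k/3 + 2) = k - 2/3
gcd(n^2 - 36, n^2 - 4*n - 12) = n - 6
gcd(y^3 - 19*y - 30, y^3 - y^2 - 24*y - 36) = y^2 + 5*y + 6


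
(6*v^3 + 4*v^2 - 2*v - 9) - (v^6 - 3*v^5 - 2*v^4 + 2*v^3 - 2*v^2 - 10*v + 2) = -v^6 + 3*v^5 + 2*v^4 + 4*v^3 + 6*v^2 + 8*v - 11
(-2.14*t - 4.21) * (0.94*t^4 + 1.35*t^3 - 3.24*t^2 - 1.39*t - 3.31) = -2.0116*t^5 - 6.8464*t^4 + 1.2501*t^3 + 16.615*t^2 + 12.9353*t + 13.9351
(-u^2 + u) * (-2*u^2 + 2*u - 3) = 2*u^4 - 4*u^3 + 5*u^2 - 3*u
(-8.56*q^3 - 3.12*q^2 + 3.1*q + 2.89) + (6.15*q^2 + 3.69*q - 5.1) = -8.56*q^3 + 3.03*q^2 + 6.79*q - 2.21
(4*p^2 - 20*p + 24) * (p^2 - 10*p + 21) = 4*p^4 - 60*p^3 + 308*p^2 - 660*p + 504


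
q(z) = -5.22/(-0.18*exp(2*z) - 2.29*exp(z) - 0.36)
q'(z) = -5.22*(0.36*exp(2*z) + 2.29*exp(z))/(-0.18*exp(2*z) - 2.29*exp(z) - 0.36)^2 = (-1.8792*exp(z) - 11.9538)*exp(z)/(0.18*exp(2*z) + 2.29*exp(z) + 0.36)^2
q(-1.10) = 4.57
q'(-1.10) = -3.21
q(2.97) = 0.05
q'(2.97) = -0.07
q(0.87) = 0.76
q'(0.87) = -0.84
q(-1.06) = 4.44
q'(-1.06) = -3.16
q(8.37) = 0.00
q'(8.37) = -0.00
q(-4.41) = 13.46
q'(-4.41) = -0.97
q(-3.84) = 12.75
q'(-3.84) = -1.54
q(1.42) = 0.40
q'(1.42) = -0.49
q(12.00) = 0.00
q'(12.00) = 0.00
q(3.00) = 0.04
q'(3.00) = -0.07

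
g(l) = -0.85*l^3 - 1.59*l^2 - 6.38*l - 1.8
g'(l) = -2.55*l^2 - 3.18*l - 6.38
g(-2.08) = 12.24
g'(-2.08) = -10.80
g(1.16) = -12.67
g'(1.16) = -13.50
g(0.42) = -4.82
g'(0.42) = -8.17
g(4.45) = -136.58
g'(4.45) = -71.03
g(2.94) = -55.90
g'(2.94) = -37.77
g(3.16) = -64.66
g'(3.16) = -41.89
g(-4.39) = 67.48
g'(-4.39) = -41.56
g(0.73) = -7.64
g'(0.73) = -10.06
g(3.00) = -58.20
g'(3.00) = -38.87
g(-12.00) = 1314.60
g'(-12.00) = -335.42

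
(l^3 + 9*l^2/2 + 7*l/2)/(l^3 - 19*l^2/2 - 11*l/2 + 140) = l*(l + 1)/(l^2 - 13*l + 40)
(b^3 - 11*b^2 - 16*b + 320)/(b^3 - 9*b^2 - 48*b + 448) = (b + 5)/(b + 7)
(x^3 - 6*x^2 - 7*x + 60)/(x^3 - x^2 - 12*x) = (x - 5)/x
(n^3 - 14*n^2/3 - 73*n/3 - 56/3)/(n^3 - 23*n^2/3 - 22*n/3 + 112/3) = (n + 1)/(n - 2)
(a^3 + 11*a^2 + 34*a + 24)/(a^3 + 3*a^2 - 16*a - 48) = (a^2 + 7*a + 6)/(a^2 - a - 12)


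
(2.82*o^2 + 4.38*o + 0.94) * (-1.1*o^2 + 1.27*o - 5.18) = -3.102*o^4 - 1.2366*o^3 - 10.079*o^2 - 21.4946*o - 4.8692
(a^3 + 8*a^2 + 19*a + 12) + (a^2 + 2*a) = a^3 + 9*a^2 + 21*a + 12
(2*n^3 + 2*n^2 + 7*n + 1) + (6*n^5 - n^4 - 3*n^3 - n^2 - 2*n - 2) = 6*n^5 - n^4 - n^3 + n^2 + 5*n - 1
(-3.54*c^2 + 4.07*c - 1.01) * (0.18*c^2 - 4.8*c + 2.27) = -0.6372*c^4 + 17.7246*c^3 - 27.7536*c^2 + 14.0869*c - 2.2927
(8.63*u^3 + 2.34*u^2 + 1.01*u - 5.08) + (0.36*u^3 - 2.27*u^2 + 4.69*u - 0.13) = 8.99*u^3 + 0.0699999999999998*u^2 + 5.7*u - 5.21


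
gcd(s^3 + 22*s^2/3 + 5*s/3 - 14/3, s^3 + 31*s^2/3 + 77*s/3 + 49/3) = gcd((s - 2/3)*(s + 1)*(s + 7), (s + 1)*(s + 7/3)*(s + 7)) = s^2 + 8*s + 7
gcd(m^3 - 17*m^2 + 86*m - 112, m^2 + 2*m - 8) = m - 2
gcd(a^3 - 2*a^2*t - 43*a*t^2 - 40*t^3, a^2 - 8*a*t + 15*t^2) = 1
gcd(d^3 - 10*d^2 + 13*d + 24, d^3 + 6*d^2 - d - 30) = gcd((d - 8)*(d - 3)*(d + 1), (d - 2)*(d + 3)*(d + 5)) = 1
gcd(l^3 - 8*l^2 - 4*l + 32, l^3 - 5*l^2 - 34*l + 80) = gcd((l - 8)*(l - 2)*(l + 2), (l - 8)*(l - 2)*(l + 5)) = l^2 - 10*l + 16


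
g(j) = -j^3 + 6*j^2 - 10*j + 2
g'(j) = -3*j^2 + 12*j - 10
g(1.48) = -2.90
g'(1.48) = 1.19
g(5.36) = -33.21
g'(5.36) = -31.87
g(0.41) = -1.16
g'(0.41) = -5.58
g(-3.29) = 135.46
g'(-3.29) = -81.95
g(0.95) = -2.94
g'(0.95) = -1.31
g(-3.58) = 160.58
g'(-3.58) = -91.41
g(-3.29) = 135.46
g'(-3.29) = -81.95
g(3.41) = -1.98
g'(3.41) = -3.96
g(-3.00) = 113.00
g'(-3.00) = -73.00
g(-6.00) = 494.00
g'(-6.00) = -190.00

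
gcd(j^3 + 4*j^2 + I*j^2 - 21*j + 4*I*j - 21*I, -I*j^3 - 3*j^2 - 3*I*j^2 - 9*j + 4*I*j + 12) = 1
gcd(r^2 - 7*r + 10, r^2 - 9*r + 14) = r - 2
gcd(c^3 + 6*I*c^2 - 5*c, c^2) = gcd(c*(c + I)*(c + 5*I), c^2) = c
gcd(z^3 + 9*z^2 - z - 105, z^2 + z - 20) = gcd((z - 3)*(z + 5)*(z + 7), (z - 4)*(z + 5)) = z + 5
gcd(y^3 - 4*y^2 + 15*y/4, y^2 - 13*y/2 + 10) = y - 5/2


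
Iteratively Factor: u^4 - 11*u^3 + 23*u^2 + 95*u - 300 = (u - 5)*(u^3 - 6*u^2 - 7*u + 60) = (u - 5)*(u + 3)*(u^2 - 9*u + 20) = (u - 5)^2*(u + 3)*(u - 4)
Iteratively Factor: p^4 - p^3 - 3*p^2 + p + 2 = (p - 1)*(p^3 - 3*p - 2) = (p - 1)*(p + 1)*(p^2 - p - 2) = (p - 2)*(p - 1)*(p + 1)*(p + 1)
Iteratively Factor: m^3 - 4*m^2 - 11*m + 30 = (m - 2)*(m^2 - 2*m - 15) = (m - 2)*(m + 3)*(m - 5)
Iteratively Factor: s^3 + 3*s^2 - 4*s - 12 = (s + 2)*(s^2 + s - 6) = (s - 2)*(s + 2)*(s + 3)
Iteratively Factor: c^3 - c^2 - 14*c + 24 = (c - 3)*(c^2 + 2*c - 8) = (c - 3)*(c + 4)*(c - 2)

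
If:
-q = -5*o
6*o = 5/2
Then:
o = 5/12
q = 25/12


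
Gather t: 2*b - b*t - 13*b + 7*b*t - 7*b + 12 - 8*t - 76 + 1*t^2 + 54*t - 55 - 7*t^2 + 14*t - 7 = -18*b - 6*t^2 + t*(6*b + 60) - 126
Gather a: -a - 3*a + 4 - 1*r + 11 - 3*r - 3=-4*a - 4*r + 12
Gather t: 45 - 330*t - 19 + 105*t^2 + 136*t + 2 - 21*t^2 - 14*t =84*t^2 - 208*t + 28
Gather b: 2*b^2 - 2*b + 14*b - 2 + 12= 2*b^2 + 12*b + 10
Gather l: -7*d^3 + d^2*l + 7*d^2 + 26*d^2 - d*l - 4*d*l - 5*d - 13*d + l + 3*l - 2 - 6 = -7*d^3 + 33*d^2 - 18*d + l*(d^2 - 5*d + 4) - 8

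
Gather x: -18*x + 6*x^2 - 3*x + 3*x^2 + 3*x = 9*x^2 - 18*x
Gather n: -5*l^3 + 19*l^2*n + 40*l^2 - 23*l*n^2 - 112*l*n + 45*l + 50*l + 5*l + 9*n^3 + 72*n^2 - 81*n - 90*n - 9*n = -5*l^3 + 40*l^2 + 100*l + 9*n^3 + n^2*(72 - 23*l) + n*(19*l^2 - 112*l - 180)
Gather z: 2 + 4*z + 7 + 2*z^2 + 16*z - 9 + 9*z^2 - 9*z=11*z^2 + 11*z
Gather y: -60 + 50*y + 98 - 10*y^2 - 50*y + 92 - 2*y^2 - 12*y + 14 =-12*y^2 - 12*y + 144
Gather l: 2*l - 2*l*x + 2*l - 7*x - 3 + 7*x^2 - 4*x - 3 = l*(4 - 2*x) + 7*x^2 - 11*x - 6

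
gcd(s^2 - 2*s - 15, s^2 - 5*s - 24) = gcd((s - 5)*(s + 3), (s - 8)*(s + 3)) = s + 3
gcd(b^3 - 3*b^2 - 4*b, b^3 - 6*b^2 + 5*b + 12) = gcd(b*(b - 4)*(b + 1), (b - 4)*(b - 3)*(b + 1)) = b^2 - 3*b - 4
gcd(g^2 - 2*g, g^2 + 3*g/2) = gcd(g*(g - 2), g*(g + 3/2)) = g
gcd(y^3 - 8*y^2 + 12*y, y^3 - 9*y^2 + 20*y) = y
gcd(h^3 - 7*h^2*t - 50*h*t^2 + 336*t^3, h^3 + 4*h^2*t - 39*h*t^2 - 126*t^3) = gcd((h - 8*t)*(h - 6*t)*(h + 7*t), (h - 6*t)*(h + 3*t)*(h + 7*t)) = -h^2 - h*t + 42*t^2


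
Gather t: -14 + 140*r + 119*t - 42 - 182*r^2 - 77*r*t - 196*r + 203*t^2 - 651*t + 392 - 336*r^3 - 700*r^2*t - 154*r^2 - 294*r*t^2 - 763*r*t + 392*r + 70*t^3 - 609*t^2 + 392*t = -336*r^3 - 336*r^2 + 336*r + 70*t^3 + t^2*(-294*r - 406) + t*(-700*r^2 - 840*r - 140) + 336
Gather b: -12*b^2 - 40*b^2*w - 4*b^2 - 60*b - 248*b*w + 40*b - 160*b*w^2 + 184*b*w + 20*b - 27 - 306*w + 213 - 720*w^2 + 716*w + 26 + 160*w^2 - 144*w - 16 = b^2*(-40*w - 16) + b*(-160*w^2 - 64*w) - 560*w^2 + 266*w + 196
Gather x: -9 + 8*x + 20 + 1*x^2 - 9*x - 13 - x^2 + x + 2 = 0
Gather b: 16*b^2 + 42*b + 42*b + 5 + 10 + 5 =16*b^2 + 84*b + 20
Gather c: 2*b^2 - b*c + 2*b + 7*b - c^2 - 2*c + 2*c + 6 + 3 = 2*b^2 - b*c + 9*b - c^2 + 9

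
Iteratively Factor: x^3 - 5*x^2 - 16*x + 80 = (x + 4)*(x^2 - 9*x + 20) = (x - 4)*(x + 4)*(x - 5)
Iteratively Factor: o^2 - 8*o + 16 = (o - 4)*(o - 4)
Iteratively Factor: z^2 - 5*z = (z)*(z - 5)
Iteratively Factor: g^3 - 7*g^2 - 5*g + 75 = (g + 3)*(g^2 - 10*g + 25) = (g - 5)*(g + 3)*(g - 5)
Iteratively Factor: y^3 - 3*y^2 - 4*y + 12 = (y - 3)*(y^2 - 4) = (y - 3)*(y - 2)*(y + 2)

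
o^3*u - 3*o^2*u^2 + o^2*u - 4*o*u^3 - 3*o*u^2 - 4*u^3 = (o - 4*u)*(o + u)*(o*u + u)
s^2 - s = s*(s - 1)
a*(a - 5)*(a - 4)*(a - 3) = a^4 - 12*a^3 + 47*a^2 - 60*a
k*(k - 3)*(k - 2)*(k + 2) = k^4 - 3*k^3 - 4*k^2 + 12*k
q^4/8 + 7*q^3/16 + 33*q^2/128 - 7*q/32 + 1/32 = (q/4 + 1/2)*(q/2 + 1)*(q - 1/4)^2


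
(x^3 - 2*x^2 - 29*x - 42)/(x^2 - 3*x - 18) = (x^2 - 5*x - 14)/(x - 6)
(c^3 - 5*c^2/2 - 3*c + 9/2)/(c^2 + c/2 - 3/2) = c - 3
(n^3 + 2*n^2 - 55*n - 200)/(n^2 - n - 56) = (n^2 + 10*n + 25)/(n + 7)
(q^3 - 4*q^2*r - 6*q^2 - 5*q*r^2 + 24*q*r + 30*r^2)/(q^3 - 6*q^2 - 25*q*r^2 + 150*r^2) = (q + r)/(q + 5*r)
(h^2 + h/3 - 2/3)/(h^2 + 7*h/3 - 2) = (h + 1)/(h + 3)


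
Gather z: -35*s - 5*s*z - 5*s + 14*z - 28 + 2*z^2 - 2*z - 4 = -40*s + 2*z^2 + z*(12 - 5*s) - 32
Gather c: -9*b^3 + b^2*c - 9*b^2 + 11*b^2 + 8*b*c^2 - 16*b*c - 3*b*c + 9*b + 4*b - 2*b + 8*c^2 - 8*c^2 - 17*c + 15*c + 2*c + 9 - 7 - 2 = -9*b^3 + 2*b^2 + 8*b*c^2 + 11*b + c*(b^2 - 19*b)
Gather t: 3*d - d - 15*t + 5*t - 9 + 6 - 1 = 2*d - 10*t - 4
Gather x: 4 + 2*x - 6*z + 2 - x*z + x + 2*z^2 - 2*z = x*(3 - z) + 2*z^2 - 8*z + 6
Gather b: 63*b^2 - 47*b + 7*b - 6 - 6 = 63*b^2 - 40*b - 12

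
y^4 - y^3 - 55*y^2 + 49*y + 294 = (y - 7)*(y - 3)*(y + 2)*(y + 7)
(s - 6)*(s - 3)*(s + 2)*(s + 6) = s^4 - s^3 - 42*s^2 + 36*s + 216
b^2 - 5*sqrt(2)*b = b*(b - 5*sqrt(2))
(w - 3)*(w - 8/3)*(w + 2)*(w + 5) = w^4 + 4*w^3/3 - 65*w^2/3 - 2*w/3 + 80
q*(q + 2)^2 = q^3 + 4*q^2 + 4*q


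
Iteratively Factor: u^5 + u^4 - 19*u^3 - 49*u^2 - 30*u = (u + 2)*(u^4 - u^3 - 17*u^2 - 15*u) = (u + 2)*(u + 3)*(u^3 - 4*u^2 - 5*u) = (u + 1)*(u + 2)*(u + 3)*(u^2 - 5*u) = u*(u + 1)*(u + 2)*(u + 3)*(u - 5)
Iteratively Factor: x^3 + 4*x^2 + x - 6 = (x - 1)*(x^2 + 5*x + 6) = (x - 1)*(x + 3)*(x + 2)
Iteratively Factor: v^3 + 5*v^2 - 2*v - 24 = (v - 2)*(v^2 + 7*v + 12) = (v - 2)*(v + 4)*(v + 3)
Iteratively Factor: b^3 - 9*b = (b - 3)*(b^2 + 3*b) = (b - 3)*(b + 3)*(b)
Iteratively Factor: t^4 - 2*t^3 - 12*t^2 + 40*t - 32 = (t - 2)*(t^3 - 12*t + 16) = (t - 2)*(t + 4)*(t^2 - 4*t + 4) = (t - 2)^2*(t + 4)*(t - 2)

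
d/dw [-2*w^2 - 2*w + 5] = -4*w - 2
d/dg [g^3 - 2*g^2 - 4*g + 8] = 3*g^2 - 4*g - 4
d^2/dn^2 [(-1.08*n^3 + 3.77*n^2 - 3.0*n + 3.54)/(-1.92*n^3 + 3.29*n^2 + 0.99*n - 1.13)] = (-14.151168*n^6 + 78.672384*n^5 - 341.414784*n^4 + 583.350222*n^3 - 358.980042*n^2 + 52.094412*n - 36.17605)/(7.077888*n^9 - 36.384768*n^8 + 51.398208*n^7 + 14.407399*n^6 - 69.330105*n^5 + 14.132688*n^4 + 28.467783*n^3 - 9.280464*n^2 - 3.792393*n + 1.442897)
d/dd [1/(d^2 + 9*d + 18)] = (-2*d - 9)/(d^2 + 9*d + 18)^2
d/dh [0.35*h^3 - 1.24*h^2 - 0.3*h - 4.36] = 1.05*h^2 - 2.48*h - 0.3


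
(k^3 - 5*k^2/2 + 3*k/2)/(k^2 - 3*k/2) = k - 1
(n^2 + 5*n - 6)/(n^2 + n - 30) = (n - 1)/(n - 5)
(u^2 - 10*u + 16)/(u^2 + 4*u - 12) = (u - 8)/(u + 6)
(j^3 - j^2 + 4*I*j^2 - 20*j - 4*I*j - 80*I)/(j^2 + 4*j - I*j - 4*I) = (j^2 + j*(-5 + 4*I) - 20*I)/(j - I)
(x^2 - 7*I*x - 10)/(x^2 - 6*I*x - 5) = (x - 2*I)/(x - I)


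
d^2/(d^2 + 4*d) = d/(d + 4)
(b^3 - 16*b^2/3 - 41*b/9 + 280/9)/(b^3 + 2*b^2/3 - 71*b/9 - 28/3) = (3*b^2 - 23*b + 40)/(3*b^2 - 5*b - 12)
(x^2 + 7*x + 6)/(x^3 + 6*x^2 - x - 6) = 1/(x - 1)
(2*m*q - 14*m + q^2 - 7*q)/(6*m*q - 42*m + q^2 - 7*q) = (2*m + q)/(6*m + q)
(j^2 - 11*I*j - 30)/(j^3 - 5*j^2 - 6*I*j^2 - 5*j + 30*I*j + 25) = (j - 6*I)/(j^2 - j*(5 + I) + 5*I)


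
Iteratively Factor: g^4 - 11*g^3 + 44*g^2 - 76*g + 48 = (g - 2)*(g^3 - 9*g^2 + 26*g - 24) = (g - 2)^2*(g^2 - 7*g + 12) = (g - 4)*(g - 2)^2*(g - 3)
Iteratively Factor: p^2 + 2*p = (p + 2)*(p)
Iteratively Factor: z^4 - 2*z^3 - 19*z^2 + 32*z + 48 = (z - 4)*(z^3 + 2*z^2 - 11*z - 12) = (z - 4)*(z - 3)*(z^2 + 5*z + 4) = (z - 4)*(z - 3)*(z + 4)*(z + 1)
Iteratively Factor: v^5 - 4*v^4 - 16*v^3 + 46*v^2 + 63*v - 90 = (v + 3)*(v^4 - 7*v^3 + 5*v^2 + 31*v - 30) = (v - 5)*(v + 3)*(v^3 - 2*v^2 - 5*v + 6) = (v - 5)*(v - 3)*(v + 3)*(v^2 + v - 2) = (v - 5)*(v - 3)*(v + 2)*(v + 3)*(v - 1)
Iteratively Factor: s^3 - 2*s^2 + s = (s)*(s^2 - 2*s + 1) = s*(s - 1)*(s - 1)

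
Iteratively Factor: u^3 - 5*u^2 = (u)*(u^2 - 5*u) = u^2*(u - 5)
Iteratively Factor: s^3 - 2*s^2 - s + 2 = (s - 1)*(s^2 - s - 2) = (s - 2)*(s - 1)*(s + 1)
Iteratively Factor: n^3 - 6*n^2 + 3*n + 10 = (n - 5)*(n^2 - n - 2) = (n - 5)*(n + 1)*(n - 2)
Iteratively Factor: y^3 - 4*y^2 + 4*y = (y)*(y^2 - 4*y + 4) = y*(y - 2)*(y - 2)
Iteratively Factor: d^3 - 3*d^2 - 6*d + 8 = (d - 1)*(d^2 - 2*d - 8) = (d - 1)*(d + 2)*(d - 4)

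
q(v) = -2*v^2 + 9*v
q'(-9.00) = 45.00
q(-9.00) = -243.00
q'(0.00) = 9.00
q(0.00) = 0.00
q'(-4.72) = 27.88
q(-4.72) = -87.04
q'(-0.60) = 11.40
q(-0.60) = -6.12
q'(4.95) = -10.80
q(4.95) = -4.46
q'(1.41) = 3.36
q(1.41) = 8.71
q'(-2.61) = 19.44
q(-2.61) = -37.11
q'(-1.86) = 16.44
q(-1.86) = -23.66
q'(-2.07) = 17.28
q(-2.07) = -27.20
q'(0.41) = 7.36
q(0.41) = 3.35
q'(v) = 9 - 4*v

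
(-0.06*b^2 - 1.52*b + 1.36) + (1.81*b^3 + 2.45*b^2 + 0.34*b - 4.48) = 1.81*b^3 + 2.39*b^2 - 1.18*b - 3.12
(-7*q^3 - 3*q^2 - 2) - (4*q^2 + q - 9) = -7*q^3 - 7*q^2 - q + 7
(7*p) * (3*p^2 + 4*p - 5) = 21*p^3 + 28*p^2 - 35*p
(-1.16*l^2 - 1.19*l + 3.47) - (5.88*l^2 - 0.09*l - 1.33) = -7.04*l^2 - 1.1*l + 4.8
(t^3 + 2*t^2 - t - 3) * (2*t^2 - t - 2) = 2*t^5 + 3*t^4 - 6*t^3 - 9*t^2 + 5*t + 6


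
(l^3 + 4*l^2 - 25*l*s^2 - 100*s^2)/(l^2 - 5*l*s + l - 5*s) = (l^2 + 5*l*s + 4*l + 20*s)/(l + 1)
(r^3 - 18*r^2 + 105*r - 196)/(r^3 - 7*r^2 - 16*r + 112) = (r - 7)/(r + 4)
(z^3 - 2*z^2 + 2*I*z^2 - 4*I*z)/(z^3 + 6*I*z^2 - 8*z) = (z - 2)/(z + 4*I)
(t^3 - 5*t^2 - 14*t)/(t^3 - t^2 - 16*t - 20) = t*(t - 7)/(t^2 - 3*t - 10)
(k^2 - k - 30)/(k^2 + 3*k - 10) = (k - 6)/(k - 2)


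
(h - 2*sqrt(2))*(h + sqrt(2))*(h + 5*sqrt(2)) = h^3 + 4*sqrt(2)*h^2 - 14*h - 20*sqrt(2)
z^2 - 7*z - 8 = (z - 8)*(z + 1)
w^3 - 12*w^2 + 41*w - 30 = (w - 6)*(w - 5)*(w - 1)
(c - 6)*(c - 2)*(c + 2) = c^3 - 6*c^2 - 4*c + 24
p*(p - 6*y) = p^2 - 6*p*y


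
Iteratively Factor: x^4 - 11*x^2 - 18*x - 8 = (x + 1)*(x^3 - x^2 - 10*x - 8) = (x + 1)*(x + 2)*(x^2 - 3*x - 4) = (x + 1)^2*(x + 2)*(x - 4)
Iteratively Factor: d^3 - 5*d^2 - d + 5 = (d - 5)*(d^2 - 1) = (d - 5)*(d - 1)*(d + 1)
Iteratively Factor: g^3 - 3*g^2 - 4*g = (g + 1)*(g^2 - 4*g) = (g - 4)*(g + 1)*(g)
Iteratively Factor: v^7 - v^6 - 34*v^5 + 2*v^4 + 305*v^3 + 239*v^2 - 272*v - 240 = (v + 1)*(v^6 - 2*v^5 - 32*v^4 + 34*v^3 + 271*v^2 - 32*v - 240) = (v - 1)*(v + 1)*(v^5 - v^4 - 33*v^3 + v^2 + 272*v + 240) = (v - 5)*(v - 1)*(v + 1)*(v^4 + 4*v^3 - 13*v^2 - 64*v - 48) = (v - 5)*(v - 4)*(v - 1)*(v + 1)*(v^3 + 8*v^2 + 19*v + 12) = (v - 5)*(v - 4)*(v - 1)*(v + 1)*(v + 4)*(v^2 + 4*v + 3) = (v - 5)*(v - 4)*(v - 1)*(v + 1)*(v + 3)*(v + 4)*(v + 1)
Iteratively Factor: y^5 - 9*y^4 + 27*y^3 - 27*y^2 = (y - 3)*(y^4 - 6*y^3 + 9*y^2) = y*(y - 3)*(y^3 - 6*y^2 + 9*y) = y^2*(y - 3)*(y^2 - 6*y + 9) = y^2*(y - 3)^2*(y - 3)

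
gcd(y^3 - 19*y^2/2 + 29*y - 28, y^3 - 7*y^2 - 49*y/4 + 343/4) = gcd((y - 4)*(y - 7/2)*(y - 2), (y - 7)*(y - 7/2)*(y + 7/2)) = y - 7/2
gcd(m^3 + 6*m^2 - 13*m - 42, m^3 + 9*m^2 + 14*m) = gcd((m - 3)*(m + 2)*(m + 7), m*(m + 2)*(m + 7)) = m^2 + 9*m + 14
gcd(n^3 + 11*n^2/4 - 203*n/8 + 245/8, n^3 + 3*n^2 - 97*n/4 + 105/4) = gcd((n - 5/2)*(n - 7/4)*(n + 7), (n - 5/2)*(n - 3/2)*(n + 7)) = n^2 + 9*n/2 - 35/2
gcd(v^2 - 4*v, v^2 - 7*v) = v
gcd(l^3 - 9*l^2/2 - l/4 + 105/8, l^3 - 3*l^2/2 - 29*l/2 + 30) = l - 5/2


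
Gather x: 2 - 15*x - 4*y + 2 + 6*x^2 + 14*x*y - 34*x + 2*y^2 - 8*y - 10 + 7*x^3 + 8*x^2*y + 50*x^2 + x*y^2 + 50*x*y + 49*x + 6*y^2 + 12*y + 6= 7*x^3 + x^2*(8*y + 56) + x*(y^2 + 64*y) + 8*y^2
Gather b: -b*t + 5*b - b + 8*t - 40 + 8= b*(4 - t) + 8*t - 32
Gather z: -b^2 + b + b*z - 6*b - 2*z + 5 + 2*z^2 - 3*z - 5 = -b^2 - 5*b + 2*z^2 + z*(b - 5)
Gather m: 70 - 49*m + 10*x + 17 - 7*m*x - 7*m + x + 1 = m*(-7*x - 56) + 11*x + 88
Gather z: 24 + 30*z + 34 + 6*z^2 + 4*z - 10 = 6*z^2 + 34*z + 48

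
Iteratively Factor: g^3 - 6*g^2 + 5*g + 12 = (g - 3)*(g^2 - 3*g - 4) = (g - 3)*(g + 1)*(g - 4)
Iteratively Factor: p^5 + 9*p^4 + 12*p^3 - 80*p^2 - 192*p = (p + 4)*(p^4 + 5*p^3 - 8*p^2 - 48*p) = p*(p + 4)*(p^3 + 5*p^2 - 8*p - 48) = p*(p + 4)^2*(p^2 + p - 12) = p*(p - 3)*(p + 4)^2*(p + 4)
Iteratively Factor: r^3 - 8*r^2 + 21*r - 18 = (r - 3)*(r^2 - 5*r + 6) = (r - 3)^2*(r - 2)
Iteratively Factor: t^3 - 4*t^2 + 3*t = (t - 3)*(t^2 - t) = t*(t - 3)*(t - 1)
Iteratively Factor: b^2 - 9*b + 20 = (b - 4)*(b - 5)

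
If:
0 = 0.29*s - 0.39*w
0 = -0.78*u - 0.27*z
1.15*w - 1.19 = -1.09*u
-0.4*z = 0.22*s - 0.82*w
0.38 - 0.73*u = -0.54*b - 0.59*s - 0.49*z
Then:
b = -6.64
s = 2.44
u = -0.82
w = 1.82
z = 2.38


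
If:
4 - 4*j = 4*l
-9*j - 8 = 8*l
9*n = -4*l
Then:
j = -16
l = 17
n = -68/9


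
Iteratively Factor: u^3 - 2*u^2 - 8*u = (u + 2)*(u^2 - 4*u) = u*(u + 2)*(u - 4)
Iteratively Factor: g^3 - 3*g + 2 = (g + 2)*(g^2 - 2*g + 1) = (g - 1)*(g + 2)*(g - 1)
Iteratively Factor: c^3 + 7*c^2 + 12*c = (c + 3)*(c^2 + 4*c) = c*(c + 3)*(c + 4)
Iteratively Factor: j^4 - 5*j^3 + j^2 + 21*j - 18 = (j - 1)*(j^3 - 4*j^2 - 3*j + 18) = (j - 3)*(j - 1)*(j^2 - j - 6) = (j - 3)^2*(j - 1)*(j + 2)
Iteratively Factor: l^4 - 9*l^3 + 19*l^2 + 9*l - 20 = (l + 1)*(l^3 - 10*l^2 + 29*l - 20) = (l - 4)*(l + 1)*(l^2 - 6*l + 5) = (l - 4)*(l - 1)*(l + 1)*(l - 5)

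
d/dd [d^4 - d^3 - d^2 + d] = 4*d^3 - 3*d^2 - 2*d + 1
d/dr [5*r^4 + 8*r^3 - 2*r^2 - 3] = 4*r*(5*r^2 + 6*r - 1)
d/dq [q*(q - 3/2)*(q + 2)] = 3*q^2 + q - 3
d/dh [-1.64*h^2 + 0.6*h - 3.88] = 0.6 - 3.28*h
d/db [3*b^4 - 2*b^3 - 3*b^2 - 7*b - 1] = 12*b^3 - 6*b^2 - 6*b - 7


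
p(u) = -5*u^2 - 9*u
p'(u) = -10*u - 9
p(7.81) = -375.27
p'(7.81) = -87.10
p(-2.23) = -4.79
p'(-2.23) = 13.30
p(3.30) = -84.15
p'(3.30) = -42.00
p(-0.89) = 4.05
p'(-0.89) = -0.10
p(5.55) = -203.96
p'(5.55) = -64.50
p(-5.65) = -108.76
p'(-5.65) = 47.50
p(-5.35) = -94.96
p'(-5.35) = 44.50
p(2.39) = -50.07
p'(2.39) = -32.90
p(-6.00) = -126.00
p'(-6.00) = 51.00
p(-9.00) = -324.00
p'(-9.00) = 81.00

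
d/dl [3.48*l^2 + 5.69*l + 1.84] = 6.96*l + 5.69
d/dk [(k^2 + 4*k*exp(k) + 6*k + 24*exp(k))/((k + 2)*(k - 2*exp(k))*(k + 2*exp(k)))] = (2*(k + 2)*(k - 2*exp(k))*(k + 2*exp(k))*(2*k*exp(k) + k + 14*exp(k) + 3) - (k + 2)*(k - 2*exp(k))*(2*exp(k) + 1)*(k^2 + 4*k*exp(k) + 6*k + 24*exp(k)) + (k + 2)*(k + 2*exp(k))*(2*exp(k) - 1)*(k^2 + 4*k*exp(k) + 6*k + 24*exp(k)) - (k - 2*exp(k))*(k + 2*exp(k))*(k^2 + 4*k*exp(k) + 6*k + 24*exp(k)))/((k + 2)^2*(k - 2*exp(k))^2*(k + 2*exp(k))^2)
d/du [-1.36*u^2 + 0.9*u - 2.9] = 0.9 - 2.72*u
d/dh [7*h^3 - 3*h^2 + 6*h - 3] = 21*h^2 - 6*h + 6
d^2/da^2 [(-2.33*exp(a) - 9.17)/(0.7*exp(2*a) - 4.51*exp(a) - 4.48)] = (-1.1417*exp(4*a) - 25.32901*exp(3*a) + 43.00779*exp(2*a) - 254.470013*exp(a) + 138.513984)*exp(a)/(0.343*exp(6*a) - 6.6297*exp(5*a) + 36.12861*exp(4*a) - 6.87369099999999*exp(3*a) - 231.223104*exp(2*a) - 271.552512*exp(a) - 89.915392)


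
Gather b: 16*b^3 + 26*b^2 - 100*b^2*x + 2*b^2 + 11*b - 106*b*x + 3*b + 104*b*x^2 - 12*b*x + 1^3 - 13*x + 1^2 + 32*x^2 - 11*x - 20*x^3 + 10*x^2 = 16*b^3 + b^2*(28 - 100*x) + b*(104*x^2 - 118*x + 14) - 20*x^3 + 42*x^2 - 24*x + 2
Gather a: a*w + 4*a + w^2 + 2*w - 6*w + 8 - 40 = a*(w + 4) + w^2 - 4*w - 32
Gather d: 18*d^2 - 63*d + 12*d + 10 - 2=18*d^2 - 51*d + 8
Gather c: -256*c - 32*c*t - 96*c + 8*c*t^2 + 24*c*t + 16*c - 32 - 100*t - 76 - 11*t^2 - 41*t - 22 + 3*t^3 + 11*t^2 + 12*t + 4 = c*(8*t^2 - 8*t - 336) + 3*t^3 - 129*t - 126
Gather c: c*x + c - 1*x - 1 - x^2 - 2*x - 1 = c*(x + 1) - x^2 - 3*x - 2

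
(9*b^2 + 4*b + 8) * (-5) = -45*b^2 - 20*b - 40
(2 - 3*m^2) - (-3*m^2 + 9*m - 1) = 3 - 9*m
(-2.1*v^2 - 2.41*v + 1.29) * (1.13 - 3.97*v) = 8.337*v^3 + 7.1947*v^2 - 7.8446*v + 1.4577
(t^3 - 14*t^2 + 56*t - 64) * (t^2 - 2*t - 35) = t^5 - 16*t^4 + 49*t^3 + 314*t^2 - 1832*t + 2240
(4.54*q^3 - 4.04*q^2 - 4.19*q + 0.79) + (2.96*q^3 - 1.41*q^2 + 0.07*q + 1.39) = 7.5*q^3 - 5.45*q^2 - 4.12*q + 2.18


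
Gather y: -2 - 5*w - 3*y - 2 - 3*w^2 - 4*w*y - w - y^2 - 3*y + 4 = -3*w^2 - 6*w - y^2 + y*(-4*w - 6)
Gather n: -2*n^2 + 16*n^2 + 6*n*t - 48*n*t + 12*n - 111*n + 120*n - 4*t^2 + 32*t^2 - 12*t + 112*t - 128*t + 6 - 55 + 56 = 14*n^2 + n*(21 - 42*t) + 28*t^2 - 28*t + 7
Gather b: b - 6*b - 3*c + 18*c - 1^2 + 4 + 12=-5*b + 15*c + 15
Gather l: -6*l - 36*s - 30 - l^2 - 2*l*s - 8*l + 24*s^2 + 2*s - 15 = -l^2 + l*(-2*s - 14) + 24*s^2 - 34*s - 45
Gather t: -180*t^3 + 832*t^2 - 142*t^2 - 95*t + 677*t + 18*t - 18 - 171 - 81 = -180*t^3 + 690*t^2 + 600*t - 270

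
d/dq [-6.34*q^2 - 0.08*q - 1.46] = -12.68*q - 0.08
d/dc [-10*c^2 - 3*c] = -20*c - 3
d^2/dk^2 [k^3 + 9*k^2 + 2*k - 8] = 6*k + 18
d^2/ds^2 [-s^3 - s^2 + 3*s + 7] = -6*s - 2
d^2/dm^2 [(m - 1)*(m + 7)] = 2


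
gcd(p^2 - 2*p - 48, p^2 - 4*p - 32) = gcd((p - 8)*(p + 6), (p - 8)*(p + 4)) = p - 8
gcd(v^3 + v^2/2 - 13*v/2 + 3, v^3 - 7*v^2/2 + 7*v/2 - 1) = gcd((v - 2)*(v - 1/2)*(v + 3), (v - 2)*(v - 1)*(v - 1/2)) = v^2 - 5*v/2 + 1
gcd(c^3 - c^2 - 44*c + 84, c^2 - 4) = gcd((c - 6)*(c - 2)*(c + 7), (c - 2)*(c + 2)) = c - 2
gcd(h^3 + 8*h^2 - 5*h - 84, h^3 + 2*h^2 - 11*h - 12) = h^2 + h - 12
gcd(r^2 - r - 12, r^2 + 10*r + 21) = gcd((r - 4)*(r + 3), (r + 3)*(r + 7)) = r + 3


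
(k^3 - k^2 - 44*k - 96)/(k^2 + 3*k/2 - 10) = 2*(k^2 - 5*k - 24)/(2*k - 5)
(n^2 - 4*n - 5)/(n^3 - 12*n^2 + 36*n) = (n^2 - 4*n - 5)/(n*(n^2 - 12*n + 36))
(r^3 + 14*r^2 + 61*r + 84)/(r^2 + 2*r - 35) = (r^2 + 7*r + 12)/(r - 5)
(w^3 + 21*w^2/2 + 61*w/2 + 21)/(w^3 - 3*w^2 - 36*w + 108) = (2*w^2 + 9*w + 7)/(2*(w^2 - 9*w + 18))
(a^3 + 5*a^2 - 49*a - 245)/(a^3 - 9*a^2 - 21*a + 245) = (a + 7)/(a - 7)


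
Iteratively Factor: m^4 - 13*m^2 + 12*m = (m - 1)*(m^3 + m^2 - 12*m) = (m - 1)*(m + 4)*(m^2 - 3*m) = (m - 3)*(m - 1)*(m + 4)*(m)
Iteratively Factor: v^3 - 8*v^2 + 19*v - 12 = (v - 1)*(v^2 - 7*v + 12) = (v - 3)*(v - 1)*(v - 4)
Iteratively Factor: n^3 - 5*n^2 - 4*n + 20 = (n - 5)*(n^2 - 4) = (n - 5)*(n - 2)*(n + 2)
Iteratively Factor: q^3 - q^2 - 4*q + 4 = (q + 2)*(q^2 - 3*q + 2) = (q - 2)*(q + 2)*(q - 1)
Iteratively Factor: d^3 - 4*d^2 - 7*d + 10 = (d - 1)*(d^2 - 3*d - 10) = (d - 1)*(d + 2)*(d - 5)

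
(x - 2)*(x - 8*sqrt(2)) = x^2 - 8*sqrt(2)*x - 2*x + 16*sqrt(2)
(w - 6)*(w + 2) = w^2 - 4*w - 12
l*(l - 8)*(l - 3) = l^3 - 11*l^2 + 24*l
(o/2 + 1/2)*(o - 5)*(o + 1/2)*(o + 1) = o^4/2 - 5*o^3/4 - 21*o^2/4 - 19*o/4 - 5/4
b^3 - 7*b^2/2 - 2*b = b*(b - 4)*(b + 1/2)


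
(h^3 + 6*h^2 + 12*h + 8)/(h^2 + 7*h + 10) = (h^2 + 4*h + 4)/(h + 5)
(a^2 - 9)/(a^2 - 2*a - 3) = (a + 3)/(a + 1)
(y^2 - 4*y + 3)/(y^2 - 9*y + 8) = (y - 3)/(y - 8)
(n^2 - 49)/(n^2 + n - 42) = (n - 7)/(n - 6)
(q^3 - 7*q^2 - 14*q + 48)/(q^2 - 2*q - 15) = (q^2 - 10*q + 16)/(q - 5)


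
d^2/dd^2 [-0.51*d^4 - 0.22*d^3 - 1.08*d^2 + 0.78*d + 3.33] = -6.12*d^2 - 1.32*d - 2.16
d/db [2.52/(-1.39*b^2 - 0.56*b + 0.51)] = (7.0056*b + 1.4112)/(1.39*b^2 + 0.56*b - 0.51)^2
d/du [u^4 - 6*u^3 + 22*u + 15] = 4*u^3 - 18*u^2 + 22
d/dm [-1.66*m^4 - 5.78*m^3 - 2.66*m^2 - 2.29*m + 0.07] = -6.64*m^3 - 17.34*m^2 - 5.32*m - 2.29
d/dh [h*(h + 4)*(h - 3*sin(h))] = -h*(h + 4)*(3*cos(h) - 1) + h*(h - 3*sin(h)) + (h + 4)*(h - 3*sin(h))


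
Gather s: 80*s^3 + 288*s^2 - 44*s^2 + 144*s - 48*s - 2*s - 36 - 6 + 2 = 80*s^3 + 244*s^2 + 94*s - 40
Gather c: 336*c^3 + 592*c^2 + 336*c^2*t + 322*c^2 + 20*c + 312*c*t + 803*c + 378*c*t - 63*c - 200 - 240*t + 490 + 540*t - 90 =336*c^3 + c^2*(336*t + 914) + c*(690*t + 760) + 300*t + 200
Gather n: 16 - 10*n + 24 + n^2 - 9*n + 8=n^2 - 19*n + 48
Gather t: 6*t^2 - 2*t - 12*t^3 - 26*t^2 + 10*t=-12*t^3 - 20*t^2 + 8*t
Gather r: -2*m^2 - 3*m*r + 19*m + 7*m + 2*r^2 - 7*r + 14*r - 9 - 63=-2*m^2 + 26*m + 2*r^2 + r*(7 - 3*m) - 72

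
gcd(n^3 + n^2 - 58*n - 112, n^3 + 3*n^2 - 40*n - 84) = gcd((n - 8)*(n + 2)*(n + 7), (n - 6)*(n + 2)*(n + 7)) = n^2 + 9*n + 14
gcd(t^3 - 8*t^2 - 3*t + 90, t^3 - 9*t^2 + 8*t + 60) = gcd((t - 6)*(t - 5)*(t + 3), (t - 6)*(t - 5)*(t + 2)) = t^2 - 11*t + 30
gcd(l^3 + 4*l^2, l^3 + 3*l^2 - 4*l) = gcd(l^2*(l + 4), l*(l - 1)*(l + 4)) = l^2 + 4*l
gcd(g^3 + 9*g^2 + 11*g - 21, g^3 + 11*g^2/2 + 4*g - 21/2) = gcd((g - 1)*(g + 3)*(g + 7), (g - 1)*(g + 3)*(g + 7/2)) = g^2 + 2*g - 3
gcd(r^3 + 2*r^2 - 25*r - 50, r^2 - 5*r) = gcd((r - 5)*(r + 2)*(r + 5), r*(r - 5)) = r - 5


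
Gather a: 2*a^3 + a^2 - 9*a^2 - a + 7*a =2*a^3 - 8*a^2 + 6*a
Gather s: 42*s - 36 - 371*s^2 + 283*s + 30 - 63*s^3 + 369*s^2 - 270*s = -63*s^3 - 2*s^2 + 55*s - 6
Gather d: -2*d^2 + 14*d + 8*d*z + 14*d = -2*d^2 + d*(8*z + 28)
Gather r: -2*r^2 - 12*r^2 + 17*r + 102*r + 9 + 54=-14*r^2 + 119*r + 63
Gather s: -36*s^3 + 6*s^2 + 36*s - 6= -36*s^3 + 6*s^2 + 36*s - 6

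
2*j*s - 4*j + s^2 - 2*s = (2*j + s)*(s - 2)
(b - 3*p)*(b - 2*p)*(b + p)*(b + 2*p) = b^4 - 2*b^3*p - 7*b^2*p^2 + 8*b*p^3 + 12*p^4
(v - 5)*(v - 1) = v^2 - 6*v + 5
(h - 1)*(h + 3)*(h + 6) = h^3 + 8*h^2 + 9*h - 18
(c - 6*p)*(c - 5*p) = c^2 - 11*c*p + 30*p^2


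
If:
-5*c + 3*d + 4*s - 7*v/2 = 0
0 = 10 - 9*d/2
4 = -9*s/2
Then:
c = 28/45 - 7*v/10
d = 20/9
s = -8/9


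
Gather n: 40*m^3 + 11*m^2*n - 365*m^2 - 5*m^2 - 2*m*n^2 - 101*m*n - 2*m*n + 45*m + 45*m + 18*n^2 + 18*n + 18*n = 40*m^3 - 370*m^2 + 90*m + n^2*(18 - 2*m) + n*(11*m^2 - 103*m + 36)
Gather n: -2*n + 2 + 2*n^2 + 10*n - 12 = 2*n^2 + 8*n - 10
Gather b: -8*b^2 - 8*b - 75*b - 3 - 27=-8*b^2 - 83*b - 30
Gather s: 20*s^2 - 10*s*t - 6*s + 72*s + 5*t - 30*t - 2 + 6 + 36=20*s^2 + s*(66 - 10*t) - 25*t + 40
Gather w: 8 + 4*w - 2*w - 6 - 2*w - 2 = 0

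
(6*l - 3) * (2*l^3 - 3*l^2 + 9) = 12*l^4 - 24*l^3 + 9*l^2 + 54*l - 27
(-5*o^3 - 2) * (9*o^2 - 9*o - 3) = -45*o^5 + 45*o^4 + 15*o^3 - 18*o^2 + 18*o + 6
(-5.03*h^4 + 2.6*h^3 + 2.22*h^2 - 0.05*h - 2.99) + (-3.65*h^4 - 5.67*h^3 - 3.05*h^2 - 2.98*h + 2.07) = -8.68*h^4 - 3.07*h^3 - 0.83*h^2 - 3.03*h - 0.92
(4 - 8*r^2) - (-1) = 5 - 8*r^2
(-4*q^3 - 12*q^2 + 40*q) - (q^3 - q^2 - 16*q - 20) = -5*q^3 - 11*q^2 + 56*q + 20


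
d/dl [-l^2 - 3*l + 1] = -2*l - 3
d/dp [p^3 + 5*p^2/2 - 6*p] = 3*p^2 + 5*p - 6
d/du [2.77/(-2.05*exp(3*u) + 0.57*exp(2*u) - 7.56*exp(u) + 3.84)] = (17.0355*exp(2*u) - 3.1578*exp(u) + 20.9412)*exp(u)/(2.05*exp(3*u) - 0.57*exp(2*u) + 7.56*exp(u) - 3.84)^2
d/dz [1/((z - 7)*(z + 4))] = (3 - 2*z)/(z^4 - 6*z^3 - 47*z^2 + 168*z + 784)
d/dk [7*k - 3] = 7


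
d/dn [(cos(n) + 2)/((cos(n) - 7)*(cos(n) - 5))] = (cos(n)^2 + 4*cos(n) - 59)*sin(n)/((cos(n) - 7)^2*(cos(n) - 5)^2)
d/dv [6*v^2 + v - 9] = 12*v + 1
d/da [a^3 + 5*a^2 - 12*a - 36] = 3*a^2 + 10*a - 12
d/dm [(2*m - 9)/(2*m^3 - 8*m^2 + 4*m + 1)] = 2*(-4*m^3 + 35*m^2 - 72*m + 19)/(4*m^6 - 32*m^5 + 80*m^4 - 60*m^3 + 8*m + 1)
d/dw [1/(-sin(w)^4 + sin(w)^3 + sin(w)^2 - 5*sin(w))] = (4*sin(w)^3 - 3*sin(w)^2 - 2*sin(w) + 5)*cos(w)/((-sin(w)*cos(w)^2 + cos(w)^2 + 4)^2*sin(w)^2)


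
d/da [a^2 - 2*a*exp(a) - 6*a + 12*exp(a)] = -2*a*exp(a) + 2*a + 10*exp(a) - 6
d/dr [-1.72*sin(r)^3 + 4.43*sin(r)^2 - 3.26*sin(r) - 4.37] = (-5.16*sin(r)^2 + 8.86*sin(r) - 3.26)*cos(r)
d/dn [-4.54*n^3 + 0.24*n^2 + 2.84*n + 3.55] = -13.62*n^2 + 0.48*n + 2.84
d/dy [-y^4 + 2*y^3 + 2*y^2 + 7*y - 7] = -4*y^3 + 6*y^2 + 4*y + 7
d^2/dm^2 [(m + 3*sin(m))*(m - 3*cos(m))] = 3*sqrt(2)*m*cos(m + pi/4) + 18*sin(2*m) + 6*sqrt(2)*sin(m + pi/4) + 2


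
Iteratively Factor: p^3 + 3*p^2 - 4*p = (p + 4)*(p^2 - p) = (p - 1)*(p + 4)*(p)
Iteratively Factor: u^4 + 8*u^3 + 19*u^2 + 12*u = (u + 4)*(u^3 + 4*u^2 + 3*u) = u*(u + 4)*(u^2 + 4*u + 3) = u*(u + 1)*(u + 4)*(u + 3)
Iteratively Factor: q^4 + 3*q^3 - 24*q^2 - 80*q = (q - 5)*(q^3 + 8*q^2 + 16*q) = (q - 5)*(q + 4)*(q^2 + 4*q) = (q - 5)*(q + 4)^2*(q)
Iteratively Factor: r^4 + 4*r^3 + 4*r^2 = (r + 2)*(r^3 + 2*r^2) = (r + 2)^2*(r^2) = r*(r + 2)^2*(r)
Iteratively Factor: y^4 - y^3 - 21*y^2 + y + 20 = (y + 4)*(y^3 - 5*y^2 - y + 5) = (y - 5)*(y + 4)*(y^2 - 1) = (y - 5)*(y + 1)*(y + 4)*(y - 1)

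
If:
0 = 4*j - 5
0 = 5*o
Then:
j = 5/4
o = 0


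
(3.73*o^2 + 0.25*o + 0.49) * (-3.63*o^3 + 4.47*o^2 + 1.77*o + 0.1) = -13.5399*o^5 + 15.7656*o^4 + 5.9409*o^3 + 3.0058*o^2 + 0.8923*o + 0.049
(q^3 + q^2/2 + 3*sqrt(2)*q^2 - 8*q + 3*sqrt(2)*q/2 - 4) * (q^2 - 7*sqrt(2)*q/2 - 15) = q^5 - sqrt(2)*q^4/2 + q^4/2 - 44*q^3 - sqrt(2)*q^3/4 - 17*sqrt(2)*q^2 - 22*q^2 - 17*sqrt(2)*q/2 + 120*q + 60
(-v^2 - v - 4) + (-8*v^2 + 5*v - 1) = -9*v^2 + 4*v - 5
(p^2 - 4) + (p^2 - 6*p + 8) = 2*p^2 - 6*p + 4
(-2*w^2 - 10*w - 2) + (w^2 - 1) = -w^2 - 10*w - 3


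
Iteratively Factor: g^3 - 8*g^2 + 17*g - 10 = (g - 5)*(g^2 - 3*g + 2) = (g - 5)*(g - 1)*(g - 2)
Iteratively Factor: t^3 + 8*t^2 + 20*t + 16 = (t + 2)*(t^2 + 6*t + 8) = (t + 2)*(t + 4)*(t + 2)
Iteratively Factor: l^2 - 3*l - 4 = (l - 4)*(l + 1)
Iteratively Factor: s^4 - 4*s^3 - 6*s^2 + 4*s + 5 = (s - 5)*(s^3 + s^2 - s - 1) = (s - 5)*(s + 1)*(s^2 - 1) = (s - 5)*(s + 1)^2*(s - 1)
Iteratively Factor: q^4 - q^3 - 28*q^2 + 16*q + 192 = (q - 4)*(q^3 + 3*q^2 - 16*q - 48) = (q - 4)*(q + 4)*(q^2 - q - 12) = (q - 4)^2*(q + 4)*(q + 3)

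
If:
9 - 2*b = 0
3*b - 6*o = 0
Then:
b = 9/2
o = 9/4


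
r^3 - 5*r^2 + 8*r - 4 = (r - 2)^2*(r - 1)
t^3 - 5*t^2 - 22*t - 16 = (t - 8)*(t + 1)*(t + 2)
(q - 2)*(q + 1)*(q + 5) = q^3 + 4*q^2 - 7*q - 10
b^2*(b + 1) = b^3 + b^2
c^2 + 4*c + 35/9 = (c + 5/3)*(c + 7/3)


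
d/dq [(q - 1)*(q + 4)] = 2*q + 3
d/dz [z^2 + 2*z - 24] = 2*z + 2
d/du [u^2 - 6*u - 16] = 2*u - 6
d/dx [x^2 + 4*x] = 2*x + 4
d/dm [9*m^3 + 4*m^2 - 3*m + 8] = 27*m^2 + 8*m - 3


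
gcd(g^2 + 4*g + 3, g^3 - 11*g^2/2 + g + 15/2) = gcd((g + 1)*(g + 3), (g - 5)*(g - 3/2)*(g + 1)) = g + 1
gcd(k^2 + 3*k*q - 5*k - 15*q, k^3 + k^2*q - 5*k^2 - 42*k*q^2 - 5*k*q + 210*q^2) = k - 5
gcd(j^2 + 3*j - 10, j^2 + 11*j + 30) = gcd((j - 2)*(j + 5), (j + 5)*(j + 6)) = j + 5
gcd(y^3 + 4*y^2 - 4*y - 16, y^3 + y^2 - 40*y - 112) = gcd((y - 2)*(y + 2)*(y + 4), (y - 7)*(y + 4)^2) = y + 4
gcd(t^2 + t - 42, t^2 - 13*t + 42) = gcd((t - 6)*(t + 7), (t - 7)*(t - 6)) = t - 6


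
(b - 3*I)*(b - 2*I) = b^2 - 5*I*b - 6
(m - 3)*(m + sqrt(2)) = m^2 - 3*m + sqrt(2)*m - 3*sqrt(2)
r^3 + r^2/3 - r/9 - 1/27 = (r - 1/3)*(r + 1/3)^2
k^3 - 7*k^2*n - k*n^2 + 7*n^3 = (k - 7*n)*(k - n)*(k + n)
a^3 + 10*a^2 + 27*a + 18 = (a + 1)*(a + 3)*(a + 6)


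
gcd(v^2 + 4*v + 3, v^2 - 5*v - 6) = v + 1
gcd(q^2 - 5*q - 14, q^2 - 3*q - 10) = q + 2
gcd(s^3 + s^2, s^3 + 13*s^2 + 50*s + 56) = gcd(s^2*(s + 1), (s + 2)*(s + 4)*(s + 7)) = 1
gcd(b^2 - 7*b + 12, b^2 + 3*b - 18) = b - 3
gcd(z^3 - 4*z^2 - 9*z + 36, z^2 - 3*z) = z - 3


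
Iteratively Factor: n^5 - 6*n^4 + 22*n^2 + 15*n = (n - 3)*(n^4 - 3*n^3 - 9*n^2 - 5*n) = (n - 3)*(n + 1)*(n^3 - 4*n^2 - 5*n) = n*(n - 3)*(n + 1)*(n^2 - 4*n - 5) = n*(n - 5)*(n - 3)*(n + 1)*(n + 1)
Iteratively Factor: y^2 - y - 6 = (y - 3)*(y + 2)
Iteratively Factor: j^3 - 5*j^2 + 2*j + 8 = (j - 2)*(j^2 - 3*j - 4) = (j - 2)*(j + 1)*(j - 4)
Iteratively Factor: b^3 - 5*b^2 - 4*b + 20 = (b - 5)*(b^2 - 4) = (b - 5)*(b + 2)*(b - 2)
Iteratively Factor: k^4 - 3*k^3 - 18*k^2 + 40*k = (k)*(k^3 - 3*k^2 - 18*k + 40) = k*(k - 5)*(k^2 + 2*k - 8) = k*(k - 5)*(k + 4)*(k - 2)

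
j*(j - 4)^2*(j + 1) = j^4 - 7*j^3 + 8*j^2 + 16*j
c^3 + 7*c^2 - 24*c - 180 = (c - 5)*(c + 6)^2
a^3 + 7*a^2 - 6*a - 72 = (a - 3)*(a + 4)*(a + 6)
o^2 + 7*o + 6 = (o + 1)*(o + 6)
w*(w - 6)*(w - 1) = w^3 - 7*w^2 + 6*w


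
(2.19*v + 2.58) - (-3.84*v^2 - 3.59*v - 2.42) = 3.84*v^2 + 5.78*v + 5.0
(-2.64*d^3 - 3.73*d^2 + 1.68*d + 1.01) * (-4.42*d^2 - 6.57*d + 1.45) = 11.6688*d^5 + 33.8314*d^4 + 13.2525*d^3 - 20.9103*d^2 - 4.1997*d + 1.4645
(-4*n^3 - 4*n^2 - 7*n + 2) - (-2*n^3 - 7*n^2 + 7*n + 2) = -2*n^3 + 3*n^2 - 14*n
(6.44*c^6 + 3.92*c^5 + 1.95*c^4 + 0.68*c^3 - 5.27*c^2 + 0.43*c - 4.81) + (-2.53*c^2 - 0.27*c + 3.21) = 6.44*c^6 + 3.92*c^5 + 1.95*c^4 + 0.68*c^3 - 7.8*c^2 + 0.16*c - 1.6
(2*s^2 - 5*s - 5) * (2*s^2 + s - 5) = 4*s^4 - 8*s^3 - 25*s^2 + 20*s + 25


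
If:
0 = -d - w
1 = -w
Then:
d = 1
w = -1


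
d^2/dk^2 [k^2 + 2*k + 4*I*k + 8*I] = 2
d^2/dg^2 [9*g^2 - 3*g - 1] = 18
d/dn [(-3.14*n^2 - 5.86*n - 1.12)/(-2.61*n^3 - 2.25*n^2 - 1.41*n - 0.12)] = (-8.1954*n^4 - 30.5892*n^3 - 17.5272*n^2 - 4.2864*n - 0.876)/(6.8121*n^6 + 11.745*n^5 + 12.4227*n^4 + 6.9714*n^3 + 2.5281*n^2 + 0.3384*n + 0.0144)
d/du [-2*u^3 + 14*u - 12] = 14 - 6*u^2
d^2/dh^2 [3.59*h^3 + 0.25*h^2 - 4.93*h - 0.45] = 21.54*h + 0.5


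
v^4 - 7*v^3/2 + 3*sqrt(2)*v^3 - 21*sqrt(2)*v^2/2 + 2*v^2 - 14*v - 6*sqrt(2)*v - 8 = (v - 4)*(v + 1/2)*(v + sqrt(2))*(v + 2*sqrt(2))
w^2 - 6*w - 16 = (w - 8)*(w + 2)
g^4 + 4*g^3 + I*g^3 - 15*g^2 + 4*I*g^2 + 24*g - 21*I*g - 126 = (g - 3)*(g + 7)*(g - 2*I)*(g + 3*I)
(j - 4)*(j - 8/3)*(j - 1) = j^3 - 23*j^2/3 + 52*j/3 - 32/3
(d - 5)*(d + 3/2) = d^2 - 7*d/2 - 15/2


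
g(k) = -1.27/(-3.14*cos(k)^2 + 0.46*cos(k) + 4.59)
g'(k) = -1.27*(-6.28*sin(k)*cos(k) + 0.46*sin(k))/(-3.14*cos(k)^2 + 0.46*cos(k) + 4.59)^2 = (7.9756*cos(k) - 0.5842)*sin(k)/(-3.14*cos(k)^2 + 0.46*cos(k) + 4.59)^2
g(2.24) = -0.41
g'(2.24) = -0.45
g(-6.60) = -0.58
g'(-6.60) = -0.45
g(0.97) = -0.33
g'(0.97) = 0.22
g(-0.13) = -0.65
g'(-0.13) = -0.25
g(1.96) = -0.32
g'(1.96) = -0.21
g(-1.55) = -0.28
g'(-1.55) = 0.02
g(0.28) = -0.60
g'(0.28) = 0.43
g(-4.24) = -0.34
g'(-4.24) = -0.27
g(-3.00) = -1.20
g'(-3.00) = 1.07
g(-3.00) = -1.20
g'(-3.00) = 1.07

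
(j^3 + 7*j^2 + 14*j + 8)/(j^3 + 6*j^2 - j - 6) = (j^2 + 6*j + 8)/(j^2 + 5*j - 6)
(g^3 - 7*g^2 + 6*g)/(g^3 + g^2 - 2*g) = (g - 6)/(g + 2)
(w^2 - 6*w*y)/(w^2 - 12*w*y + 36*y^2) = w/(w - 6*y)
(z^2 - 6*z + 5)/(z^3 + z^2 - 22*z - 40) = (z - 1)/(z^2 + 6*z + 8)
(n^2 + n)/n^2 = (n + 1)/n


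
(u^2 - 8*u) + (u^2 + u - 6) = 2*u^2 - 7*u - 6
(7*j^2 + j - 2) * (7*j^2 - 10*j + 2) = 49*j^4 - 63*j^3 - 10*j^2 + 22*j - 4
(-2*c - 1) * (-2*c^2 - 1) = 4*c^3 + 2*c^2 + 2*c + 1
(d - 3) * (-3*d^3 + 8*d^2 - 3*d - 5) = -3*d^4 + 17*d^3 - 27*d^2 + 4*d + 15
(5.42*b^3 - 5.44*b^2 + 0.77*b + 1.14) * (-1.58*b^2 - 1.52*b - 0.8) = -8.5636*b^5 + 0.3568*b^4 + 2.7162*b^3 + 1.3804*b^2 - 2.3488*b - 0.912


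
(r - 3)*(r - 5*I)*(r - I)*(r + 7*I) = r^4 - 3*r^3 + I*r^3 + 37*r^2 - 3*I*r^2 - 111*r - 35*I*r + 105*I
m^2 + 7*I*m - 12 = (m + 3*I)*(m + 4*I)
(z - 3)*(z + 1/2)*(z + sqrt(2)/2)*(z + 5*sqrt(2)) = z^4 - 5*z^3/2 + 11*sqrt(2)*z^3/2 - 55*sqrt(2)*z^2/4 + 7*z^2/2 - 25*z/2 - 33*sqrt(2)*z/4 - 15/2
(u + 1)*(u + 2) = u^2 + 3*u + 2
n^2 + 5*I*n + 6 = (n - I)*(n + 6*I)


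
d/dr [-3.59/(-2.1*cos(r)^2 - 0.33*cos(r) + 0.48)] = (15.078*cos(r) + 1.1847)*sin(r)/(2.1*cos(r)^2 + 0.33*cos(r) - 0.48)^2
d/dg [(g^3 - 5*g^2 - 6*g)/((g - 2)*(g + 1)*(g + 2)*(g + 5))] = (-g^4 + 12*g^3 + 26*g^2 - 40*g + 120)/(g^6 + 10*g^5 + 17*g^4 - 80*g^3 - 184*g^2 + 160*g + 400)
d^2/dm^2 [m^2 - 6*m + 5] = 2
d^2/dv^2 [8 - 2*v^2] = -4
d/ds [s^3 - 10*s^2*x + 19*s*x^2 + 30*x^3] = 3*s^2 - 20*s*x + 19*x^2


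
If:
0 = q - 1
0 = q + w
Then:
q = 1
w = -1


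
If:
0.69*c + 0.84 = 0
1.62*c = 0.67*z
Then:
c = -1.22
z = -2.94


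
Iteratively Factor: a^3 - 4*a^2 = (a - 4)*(a^2) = a*(a - 4)*(a)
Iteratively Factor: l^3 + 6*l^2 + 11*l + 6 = (l + 1)*(l^2 + 5*l + 6) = (l + 1)*(l + 3)*(l + 2)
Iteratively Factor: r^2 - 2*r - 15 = (r + 3)*(r - 5)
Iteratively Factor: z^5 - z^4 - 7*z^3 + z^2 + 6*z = (z - 1)*(z^4 - 7*z^2 - 6*z) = (z - 3)*(z - 1)*(z^3 + 3*z^2 + 2*z) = (z - 3)*(z - 1)*(z + 2)*(z^2 + z) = z*(z - 3)*(z - 1)*(z + 2)*(z + 1)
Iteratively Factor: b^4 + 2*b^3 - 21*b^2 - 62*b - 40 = (b + 2)*(b^3 - 21*b - 20) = (b + 1)*(b + 2)*(b^2 - b - 20) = (b + 1)*(b + 2)*(b + 4)*(b - 5)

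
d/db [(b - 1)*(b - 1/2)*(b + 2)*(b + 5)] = 4*b^3 + 33*b^2/2 - 23/2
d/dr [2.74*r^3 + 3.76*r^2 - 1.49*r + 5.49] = 8.22*r^2 + 7.52*r - 1.49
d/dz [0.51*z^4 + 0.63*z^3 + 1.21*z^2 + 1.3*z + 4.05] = 2.04*z^3 + 1.89*z^2 + 2.42*z + 1.3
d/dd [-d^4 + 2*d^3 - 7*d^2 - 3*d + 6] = -4*d^3 + 6*d^2 - 14*d - 3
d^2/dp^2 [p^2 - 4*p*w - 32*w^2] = 2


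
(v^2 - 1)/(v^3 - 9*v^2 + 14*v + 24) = (v - 1)/(v^2 - 10*v + 24)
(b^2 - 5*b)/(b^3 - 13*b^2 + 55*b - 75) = b/(b^2 - 8*b + 15)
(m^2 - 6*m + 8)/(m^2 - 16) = (m - 2)/(m + 4)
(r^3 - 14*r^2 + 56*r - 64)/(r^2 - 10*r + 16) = r - 4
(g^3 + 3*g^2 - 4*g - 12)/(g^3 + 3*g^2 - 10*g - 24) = (g^2 + g - 6)/(g^2 + g - 12)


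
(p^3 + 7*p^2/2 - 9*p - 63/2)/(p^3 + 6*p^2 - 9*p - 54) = (p + 7/2)/(p + 6)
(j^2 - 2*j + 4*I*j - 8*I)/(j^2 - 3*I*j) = (j^2 - 2*j + 4*I*j - 8*I)/(j*(j - 3*I))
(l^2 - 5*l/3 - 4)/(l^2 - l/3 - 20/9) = 3*(l - 3)/(3*l - 5)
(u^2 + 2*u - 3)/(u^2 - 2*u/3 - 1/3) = 3*(u + 3)/(3*u + 1)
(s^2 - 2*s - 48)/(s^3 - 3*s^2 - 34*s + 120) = (s - 8)/(s^2 - 9*s + 20)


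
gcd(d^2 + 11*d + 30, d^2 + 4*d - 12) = d + 6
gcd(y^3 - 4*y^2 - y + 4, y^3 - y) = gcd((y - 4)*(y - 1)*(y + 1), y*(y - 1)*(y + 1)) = y^2 - 1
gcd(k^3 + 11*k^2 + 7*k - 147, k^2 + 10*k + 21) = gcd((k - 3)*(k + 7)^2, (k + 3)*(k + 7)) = k + 7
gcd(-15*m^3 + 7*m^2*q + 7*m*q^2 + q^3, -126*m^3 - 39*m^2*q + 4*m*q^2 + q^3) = 3*m + q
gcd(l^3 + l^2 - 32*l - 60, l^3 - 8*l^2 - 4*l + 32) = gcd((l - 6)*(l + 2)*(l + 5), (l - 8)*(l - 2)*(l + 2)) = l + 2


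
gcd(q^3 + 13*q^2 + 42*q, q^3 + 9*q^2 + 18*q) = q^2 + 6*q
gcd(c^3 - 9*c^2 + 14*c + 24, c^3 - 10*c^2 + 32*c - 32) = c - 4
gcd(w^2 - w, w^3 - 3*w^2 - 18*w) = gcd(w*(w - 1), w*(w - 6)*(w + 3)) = w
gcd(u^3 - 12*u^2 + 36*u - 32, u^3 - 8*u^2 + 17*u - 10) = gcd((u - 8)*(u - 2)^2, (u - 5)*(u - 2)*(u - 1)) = u - 2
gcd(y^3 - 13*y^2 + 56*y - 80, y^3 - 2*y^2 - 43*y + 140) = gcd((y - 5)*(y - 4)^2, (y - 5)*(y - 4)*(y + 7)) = y^2 - 9*y + 20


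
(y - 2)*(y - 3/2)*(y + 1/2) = y^3 - 3*y^2 + 5*y/4 + 3/2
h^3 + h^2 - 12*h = h*(h - 3)*(h + 4)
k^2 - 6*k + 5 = (k - 5)*(k - 1)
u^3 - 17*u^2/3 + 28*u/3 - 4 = (u - 3)*(u - 2)*(u - 2/3)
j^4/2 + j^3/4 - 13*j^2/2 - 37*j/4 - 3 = (j/2 + 1/2)*(j - 4)*(j + 1/2)*(j + 3)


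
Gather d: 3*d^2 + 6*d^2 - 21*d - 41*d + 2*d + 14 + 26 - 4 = 9*d^2 - 60*d + 36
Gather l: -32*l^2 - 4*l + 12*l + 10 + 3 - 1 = -32*l^2 + 8*l + 12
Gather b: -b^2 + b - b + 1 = 1 - b^2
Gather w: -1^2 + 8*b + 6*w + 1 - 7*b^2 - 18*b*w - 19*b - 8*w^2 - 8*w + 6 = -7*b^2 - 11*b - 8*w^2 + w*(-18*b - 2) + 6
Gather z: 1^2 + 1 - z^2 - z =-z^2 - z + 2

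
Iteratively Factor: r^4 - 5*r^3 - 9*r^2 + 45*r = (r - 5)*(r^3 - 9*r) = (r - 5)*(r + 3)*(r^2 - 3*r) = (r - 5)*(r - 3)*(r + 3)*(r)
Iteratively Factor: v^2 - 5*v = (v - 5)*(v)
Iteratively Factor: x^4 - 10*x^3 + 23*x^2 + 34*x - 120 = (x - 4)*(x^3 - 6*x^2 - x + 30) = (x - 5)*(x - 4)*(x^2 - x - 6) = (x - 5)*(x - 4)*(x - 3)*(x + 2)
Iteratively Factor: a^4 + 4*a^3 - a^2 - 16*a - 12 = (a + 1)*(a^3 + 3*a^2 - 4*a - 12) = (a + 1)*(a + 3)*(a^2 - 4) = (a + 1)*(a + 2)*(a + 3)*(a - 2)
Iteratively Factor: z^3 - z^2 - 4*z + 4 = (z + 2)*(z^2 - 3*z + 2) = (z - 1)*(z + 2)*(z - 2)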